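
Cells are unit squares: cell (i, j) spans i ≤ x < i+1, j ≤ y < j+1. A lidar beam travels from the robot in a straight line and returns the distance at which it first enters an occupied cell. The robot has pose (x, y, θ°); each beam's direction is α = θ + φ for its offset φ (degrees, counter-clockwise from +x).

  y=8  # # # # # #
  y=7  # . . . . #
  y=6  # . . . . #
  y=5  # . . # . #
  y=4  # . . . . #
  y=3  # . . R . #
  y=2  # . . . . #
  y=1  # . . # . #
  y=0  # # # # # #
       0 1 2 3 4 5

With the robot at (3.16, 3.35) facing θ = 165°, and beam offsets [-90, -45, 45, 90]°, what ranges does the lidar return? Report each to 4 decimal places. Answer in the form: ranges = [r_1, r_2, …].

beam 1: φ=-90°, α=75°
  direction (0.2588, 0.9659); cell (3,3); t to first gridline: x 3.2455, y 0.6729 (then +3.8637 / +1.0353)
    (3,4) via y @ 0.6729
    (3,5) via y @ 1.7082  # hit
  → r_1 = 1.7082
beam 2: φ=-45°, α=120°
  direction (-0.5000, 0.8660); cell (3,3); t to first gridline: x 0.3200, y 0.7506 (then +2.0000 / +1.1547)
    (2,3) via x @ 0.3200
    (2,4) via y @ 0.7506
    (2,5) via y @ 1.9053
    (1,5) via x @ 2.3200
    (1,6) via y @ 3.0600
    (1,7) via y @ 4.2147
    (0,7) via x @ 4.3200  # hit
  → r_2 = 4.3200
beam 3: φ=45°, α=210°
  direction (-0.8660, -0.5000); cell (3,3); t to first gridline: x 0.1848, y 0.7000 (then +1.1547 / +2.0000)
    (2,3) via x @ 0.1848
    (2,2) via y @ 0.7000
    (1,2) via x @ 1.3395
    (0,2) via x @ 2.4942  # hit
  → r_3 = 2.4942
beam 4: φ=90°, α=255°
  direction (-0.2588, -0.9659); cell (3,3); t to first gridline: x 0.6182, y 0.3623 (then +3.8637 / +1.0353)
    (3,2) via y @ 0.3623
    (2,2) via x @ 0.6182
    (2,1) via y @ 1.3976
    (2,0) via y @ 2.4329  # hit
  → r_4 = 2.4329

ranges = [1.7082, 4.3200, 2.4942, 2.4329]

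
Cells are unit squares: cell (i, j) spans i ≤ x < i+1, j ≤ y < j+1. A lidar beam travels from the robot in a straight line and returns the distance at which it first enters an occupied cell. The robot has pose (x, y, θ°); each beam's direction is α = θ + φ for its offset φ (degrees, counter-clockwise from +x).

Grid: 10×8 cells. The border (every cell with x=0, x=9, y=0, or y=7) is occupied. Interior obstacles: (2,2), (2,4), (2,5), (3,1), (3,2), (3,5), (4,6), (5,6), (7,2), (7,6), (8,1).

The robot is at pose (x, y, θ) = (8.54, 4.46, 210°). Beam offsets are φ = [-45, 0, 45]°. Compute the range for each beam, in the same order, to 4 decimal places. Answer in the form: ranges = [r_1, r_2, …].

ranges = [4.7002, 5.2423, 2.0864]

beam 1: φ=-45°, α=165°
  cosα=-0.9659 sinα=0.2588 | (8,4) | tMaxX 0.5590 tMaxY 2.0864 | tΔX 1.0353 tΔY 3.8637
    t=0.5590 [x] (7,4)
    t=1.5943 [x] (6,4)
    t=2.0864 [y] (6,5)
    t=2.6296 [x] (5,5)
    t=3.6649 [x] (4,5)
    t=4.7002 [x] (3,5) — stop
  → r_1 = 4.7002
beam 2: φ=0°, α=210°
  cosα=-0.8660 sinα=-0.5000 | (8,4) | tMaxX 0.6235 tMaxY 0.9200 | tΔX 1.1547 tΔY 2.0000
    t=0.6235 [x] (7,4)
    t=0.9200 [y] (7,3)
    t=1.7782 [x] (6,3)
    t=2.9200 [y] (6,2)
    t=2.9329 [x] (5,2)
    t=4.0876 [x] (4,2)
    t=4.9200 [y] (4,1)
    t=5.2423 [x] (3,1) — stop
  → r_2 = 5.2423
beam 3: φ=45°, α=255°
  cosα=-0.2588 sinα=-0.9659 | (8,4) | tMaxX 2.0864 tMaxY 0.4762 | tΔX 3.8637 tΔY 1.0353
    t=0.4762 [y] (8,3)
    t=1.5115 [y] (8,2)
    t=2.0864 [x] (7,2) — stop
  → r_3 = 2.0864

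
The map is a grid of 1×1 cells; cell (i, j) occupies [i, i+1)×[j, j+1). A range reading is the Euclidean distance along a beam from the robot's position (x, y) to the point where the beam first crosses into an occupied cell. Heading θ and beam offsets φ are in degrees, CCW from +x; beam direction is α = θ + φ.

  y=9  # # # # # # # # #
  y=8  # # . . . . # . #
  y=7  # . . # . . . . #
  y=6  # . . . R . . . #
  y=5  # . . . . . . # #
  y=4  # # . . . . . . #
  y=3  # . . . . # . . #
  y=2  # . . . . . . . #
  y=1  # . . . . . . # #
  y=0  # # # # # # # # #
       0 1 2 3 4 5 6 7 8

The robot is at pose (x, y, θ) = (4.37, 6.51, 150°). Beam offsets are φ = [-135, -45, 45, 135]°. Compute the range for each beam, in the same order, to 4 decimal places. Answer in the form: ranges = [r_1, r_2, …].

beam 1: φ=-135°, α=15°
  dir = (cos 15°, sin 15°) = (0.9659, 0.2588); from cell (4,6)
  next x-line at t=0.6522, next y-line at t=1.8932; Δt_x=1.0353, Δt_y=3.8637
    x: enter (5,6) at t=0.6522
    x: enter (6,6) at t=1.6875
    y: enter (6,7) at t=1.8932
    x: enter (7,7) at t=2.7228
    x: enter (8,7) at t=3.7581 ← occupied
  → r_1 = 3.7581
beam 2: φ=-45°, α=105°
  dir = (cos 105°, sin 105°) = (-0.2588, 0.9659); from cell (4,6)
  next x-line at t=1.4296, next y-line at t=0.5073; Δt_x=3.8637, Δt_y=1.0353
    y: enter (4,7) at t=0.5073
    x: enter (3,7) at t=1.4296 ← occupied
  → r_2 = 1.4296
beam 3: φ=45°, α=195°
  dir = (cos 195°, sin 195°) = (-0.9659, -0.2588); from cell (4,6)
  next x-line at t=0.3831, next y-line at t=1.9705; Δt_x=1.0353, Δt_y=3.8637
    x: enter (3,6) at t=0.3831
    x: enter (2,6) at t=1.4183
    y: enter (2,5) at t=1.9705
    x: enter (1,5) at t=2.4536
    x: enter (0,5) at t=3.4889 ← occupied
  → r_3 = 3.4889
beam 4: φ=135°, α=285°
  dir = (cos 285°, sin 285°) = (0.2588, -0.9659); from cell (4,6)
  next x-line at t=2.4341, next y-line at t=0.5280; Δt_x=3.8637, Δt_y=1.0353
    y: enter (4,5) at t=0.5280
    y: enter (4,4) at t=1.5633
    x: enter (5,4) at t=2.4341
    y: enter (5,3) at t=2.5985 ← occupied
  → r_4 = 2.5985

ranges = [3.7581, 1.4296, 3.4889, 2.5985]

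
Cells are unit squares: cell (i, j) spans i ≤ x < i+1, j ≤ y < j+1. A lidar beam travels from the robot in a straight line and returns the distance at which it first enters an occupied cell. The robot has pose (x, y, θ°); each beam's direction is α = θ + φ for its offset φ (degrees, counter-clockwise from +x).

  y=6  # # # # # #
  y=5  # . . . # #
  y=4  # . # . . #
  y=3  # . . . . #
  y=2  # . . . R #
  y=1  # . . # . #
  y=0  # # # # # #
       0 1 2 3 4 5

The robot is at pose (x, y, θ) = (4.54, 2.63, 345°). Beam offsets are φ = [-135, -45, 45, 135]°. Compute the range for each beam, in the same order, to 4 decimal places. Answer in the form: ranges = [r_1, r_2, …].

ranges = [1.2600, 0.9200, 0.5312, 3.8913]

beam 1: φ=-135°, α=210°
  cosα=-0.8660 sinα=-0.5000 | (4,2) | tMaxX 0.6235 tMaxY 1.2600 | tΔX 1.1547 tΔY 2.0000
    t=0.6235 [x] (3,2)
    t=1.2600 [y] (3,1) — stop
  → r_1 = 1.2600
beam 2: φ=-45°, α=300°
  cosα=0.5000 sinα=-0.8660 | (4,2) | tMaxX 0.9200 tMaxY 0.7275 | tΔX 2.0000 tΔY 1.1547
    t=0.7275 [y] (4,1)
    t=0.9200 [x] (5,1) — stop
  → r_2 = 0.9200
beam 3: φ=45°, α=30°
  cosα=0.8660 sinα=0.5000 | (4,2) | tMaxX 0.5312 tMaxY 0.7400 | tΔX 1.1547 tΔY 2.0000
    t=0.5312 [x] (5,2) — stop
  → r_3 = 0.5312
beam 4: φ=135°, α=120°
  cosα=-0.5000 sinα=0.8660 | (4,2) | tMaxX 1.0800 tMaxY 0.4272 | tΔX 2.0000 tΔY 1.1547
    t=0.4272 [y] (4,3)
    t=1.0800 [x] (3,3)
    t=1.5819 [y] (3,4)
    t=2.7366 [y] (3,5)
    t=3.0800 [x] (2,5)
    t=3.8913 [y] (2,6) — stop
  → r_4 = 3.8913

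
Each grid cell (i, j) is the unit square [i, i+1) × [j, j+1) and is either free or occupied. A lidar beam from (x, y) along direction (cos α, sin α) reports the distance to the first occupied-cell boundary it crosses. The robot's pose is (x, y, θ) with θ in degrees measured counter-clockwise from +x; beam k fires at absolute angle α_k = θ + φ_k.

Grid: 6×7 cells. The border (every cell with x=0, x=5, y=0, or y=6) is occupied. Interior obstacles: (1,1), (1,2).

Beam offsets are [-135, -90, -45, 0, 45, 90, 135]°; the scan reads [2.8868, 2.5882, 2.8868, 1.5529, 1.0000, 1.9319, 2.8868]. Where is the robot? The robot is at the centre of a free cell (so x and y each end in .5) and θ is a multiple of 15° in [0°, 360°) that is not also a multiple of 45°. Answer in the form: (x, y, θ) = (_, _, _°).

Candidates: 18 free-cell centres × 16 headings = 288 poses. Raycast each; keep the one whose scan matches to 4 dp.
  (2.5, 4.5, 345°): beam 1 = 1.7321 ≠ 2.8868 ✗
  (4.5, 5.5, 210°): beam 1 = 0.5176 ≠ 2.8868 ✗
  (4.5, 5.5, 255°): beam 1 = 0.5774 ≠ 2.8868 ✗
  (4.5, 2.5, 345°): beam 2 = 1.5529 ≠ 2.5882 ✗
  …
  (2.5, 3.5, 165°): r_1=2.8868, r_2=2.5882, r_3=2.8868, r_4=1.5529, r_5=1.0000, r_6=1.9319, r_7=2.8868 — all match ✓
Only this pose fits every beam.

(x, y, θ) = (2.5, 3.5, 165°)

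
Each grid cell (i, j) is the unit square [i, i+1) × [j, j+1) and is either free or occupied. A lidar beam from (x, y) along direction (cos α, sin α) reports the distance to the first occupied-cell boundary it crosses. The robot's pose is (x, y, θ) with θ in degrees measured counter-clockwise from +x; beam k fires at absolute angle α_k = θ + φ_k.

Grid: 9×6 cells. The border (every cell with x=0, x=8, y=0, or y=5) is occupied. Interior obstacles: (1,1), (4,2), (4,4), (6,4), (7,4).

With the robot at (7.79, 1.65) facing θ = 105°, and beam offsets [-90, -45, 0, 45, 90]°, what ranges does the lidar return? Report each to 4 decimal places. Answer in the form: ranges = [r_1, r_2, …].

beam 1: φ=-90°, α=15°
  dir = (cos 15°, sin 15°) = (0.9659, 0.2588); from cell (7,1)
  next x-line at t=0.2174, next y-line at t=1.3523; Δt_x=1.0353, Δt_y=3.8637
    x: enter (8,1) at t=0.2174 ← occupied
  → r_1 = 0.2174
beam 2: φ=-45°, α=60°
  dir = (cos 60°, sin 60°) = (0.5000, 0.8660); from cell (7,1)
  next x-line at t=0.4200, next y-line at t=0.4041; Δt_x=2.0000, Δt_y=1.1547
    y: enter (7,2) at t=0.4041
    x: enter (8,2) at t=0.4200 ← occupied
  → r_2 = 0.4200
beam 3: φ=0°, α=105°
  dir = (cos 105°, sin 105°) = (-0.2588, 0.9659); from cell (7,1)
  next x-line at t=3.0523, next y-line at t=0.3623; Δt_x=3.8637, Δt_y=1.0353
    y: enter (7,2) at t=0.3623
    y: enter (7,3) at t=1.3976
    y: enter (7,4) at t=2.4329 ← occupied
  → r_3 = 2.4329
beam 4: φ=45°, α=150°
  dir = (cos 150°, sin 150°) = (-0.8660, 0.5000); from cell (7,1)
  next x-line at t=0.9122, next y-line at t=0.7000; Δt_x=1.1547, Δt_y=2.0000
    y: enter (7,2) at t=0.7000
    x: enter (6,2) at t=0.9122
    x: enter (5,2) at t=2.0669
    y: enter (5,3) at t=2.7000
    x: enter (4,3) at t=3.2216
    x: enter (3,3) at t=4.3763
    y: enter (3,4) at t=4.7000
    x: enter (2,4) at t=5.5310
    x: enter (1,4) at t=6.6857
    y: enter (1,5) at t=6.7000 ← occupied
  → r_4 = 6.7000
beam 5: φ=90°, α=195°
  dir = (cos 195°, sin 195°) = (-0.9659, -0.2588); from cell (7,1)
  next x-line at t=0.8179, next y-line at t=2.5114; Δt_x=1.0353, Δt_y=3.8637
    x: enter (6,1) at t=0.8179
    x: enter (5,1) at t=1.8531
    y: enter (5,0) at t=2.5114 ← occupied
  → r_5 = 2.5114

ranges = [0.2174, 0.4200, 2.4329, 6.7000, 2.5114]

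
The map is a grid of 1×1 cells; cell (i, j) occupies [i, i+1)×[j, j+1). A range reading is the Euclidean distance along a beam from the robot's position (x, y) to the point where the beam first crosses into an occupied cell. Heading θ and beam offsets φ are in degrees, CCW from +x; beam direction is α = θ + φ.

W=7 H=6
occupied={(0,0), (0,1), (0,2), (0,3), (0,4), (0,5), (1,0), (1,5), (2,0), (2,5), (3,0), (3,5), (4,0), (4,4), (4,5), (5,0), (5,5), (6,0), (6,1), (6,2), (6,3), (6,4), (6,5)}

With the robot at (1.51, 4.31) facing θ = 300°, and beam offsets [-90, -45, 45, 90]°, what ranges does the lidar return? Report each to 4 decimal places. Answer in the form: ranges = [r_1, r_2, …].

beam 1: φ=-90°, α=210°
  direction (-0.8660, -0.5000); cell (1,4); t to first gridline: x 0.5889, y 0.6200 (then +1.1547 / +2.0000)
    (0,4) via x @ 0.5889  # hit
  → r_1 = 0.5889
beam 2: φ=-45°, α=255°
  direction (-0.2588, -0.9659); cell (1,4); t to first gridline: x 1.9705, y 0.3209 (then +3.8637 / +1.0353)
    (1,3) via y @ 0.3209
    (1,2) via y @ 1.3562
    (0,2) via x @ 1.9705  # hit
  → r_2 = 1.9705
beam 3: φ=45°, α=345°
  direction (0.9659, -0.2588); cell (1,4); t to first gridline: x 0.5073, y 1.1977 (then +1.0353 / +3.8637)
    (2,4) via x @ 0.5073
    (2,3) via y @ 1.1977
    (3,3) via x @ 1.5426
    (4,3) via x @ 2.5778
    (5,3) via x @ 3.6131
    (6,3) via x @ 4.6484  # hit
  → r_3 = 4.6484
beam 4: φ=90°, α=30°
  direction (0.8660, 0.5000); cell (1,4); t to first gridline: x 0.5658, y 1.3800 (then +1.1547 / +2.0000)
    (2,4) via x @ 0.5658
    (2,5) via y @ 1.3800  # hit
  → r_4 = 1.3800

ranges = [0.5889, 1.9705, 4.6484, 1.3800]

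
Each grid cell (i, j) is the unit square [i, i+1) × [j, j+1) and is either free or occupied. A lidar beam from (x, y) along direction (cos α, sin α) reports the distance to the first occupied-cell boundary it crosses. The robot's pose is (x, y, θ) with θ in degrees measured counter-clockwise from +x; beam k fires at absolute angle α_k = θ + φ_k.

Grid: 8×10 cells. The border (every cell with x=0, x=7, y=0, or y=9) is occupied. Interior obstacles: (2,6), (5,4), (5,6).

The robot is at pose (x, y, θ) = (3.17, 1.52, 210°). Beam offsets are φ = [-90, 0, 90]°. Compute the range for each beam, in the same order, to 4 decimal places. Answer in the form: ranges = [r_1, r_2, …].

ranges = [4.3400, 1.0400, 0.6004]

beam 1: φ=-90°, α=120°
  dir = (cos 120°, sin 120°) = (-0.5000, 0.8660); from cell (3,1)
  next x-line at t=0.3400, next y-line at t=0.5543; Δt_x=2.0000, Δt_y=1.1547
    x: enter (2,1) at t=0.3400
    y: enter (2,2) at t=0.5543
    y: enter (2,3) at t=1.7090
    x: enter (1,3) at t=2.3400
    y: enter (1,4) at t=2.8637
    y: enter (1,5) at t=4.0184
    x: enter (0,5) at t=4.3400 ← occupied
  → r_1 = 4.3400
beam 2: φ=0°, α=210°
  dir = (cos 210°, sin 210°) = (-0.8660, -0.5000); from cell (3,1)
  next x-line at t=0.1963, next y-line at t=1.0400; Δt_x=1.1547, Δt_y=2.0000
    x: enter (2,1) at t=0.1963
    y: enter (2,0) at t=1.0400 ← occupied
  → r_2 = 1.0400
beam 3: φ=90°, α=300°
  dir = (cos 300°, sin 300°) = (0.5000, -0.8660); from cell (3,1)
  next x-line at t=1.6600, next y-line at t=0.6004; Δt_x=2.0000, Δt_y=1.1547
    y: enter (3,0) at t=0.6004 ← occupied
  → r_3 = 0.6004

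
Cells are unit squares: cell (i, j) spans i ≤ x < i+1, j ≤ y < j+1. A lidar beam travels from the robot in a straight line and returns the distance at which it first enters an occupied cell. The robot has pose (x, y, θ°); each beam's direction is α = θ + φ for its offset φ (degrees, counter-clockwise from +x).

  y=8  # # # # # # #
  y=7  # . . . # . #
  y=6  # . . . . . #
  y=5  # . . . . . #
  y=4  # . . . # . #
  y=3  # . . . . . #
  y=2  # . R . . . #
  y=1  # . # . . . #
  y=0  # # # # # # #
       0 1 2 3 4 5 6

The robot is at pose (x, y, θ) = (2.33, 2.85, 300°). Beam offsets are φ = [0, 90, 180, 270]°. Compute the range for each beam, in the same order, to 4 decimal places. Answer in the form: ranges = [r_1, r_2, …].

ranges = [0.9815, 2.3000, 2.6600, 1.5358]

beam 1: φ=0°, α=300°
  dir = (cos 300°, sin 300°) = (0.5000, -0.8660); from cell (2,2)
  next x-line at t=1.3400, next y-line at t=0.9815; Δt_x=2.0000, Δt_y=1.1547
    y: enter (2,1) at t=0.9815 ← occupied
  → r_1 = 0.9815
beam 2: φ=90°, α=30°
  dir = (cos 30°, sin 30°) = (0.8660, 0.5000); from cell (2,2)
  next x-line at t=0.7736, next y-line at t=0.3000; Δt_x=1.1547, Δt_y=2.0000
    y: enter (2,3) at t=0.3000
    x: enter (3,3) at t=0.7736
    x: enter (4,3) at t=1.9283
    y: enter (4,4) at t=2.3000 ← occupied
  → r_2 = 2.3000
beam 3: φ=180°, α=120°
  dir = (cos 120°, sin 120°) = (-0.5000, 0.8660); from cell (2,2)
  next x-line at t=0.6600, next y-line at t=0.1732; Δt_x=2.0000, Δt_y=1.1547
    y: enter (2,3) at t=0.1732
    x: enter (1,3) at t=0.6600
    y: enter (1,4) at t=1.3279
    y: enter (1,5) at t=2.4826
    x: enter (0,5) at t=2.6600 ← occupied
  → r_3 = 2.6600
beam 4: φ=270°, α=210°
  dir = (cos 210°, sin 210°) = (-0.8660, -0.5000); from cell (2,2)
  next x-line at t=0.3811, next y-line at t=1.7000; Δt_x=1.1547, Δt_y=2.0000
    x: enter (1,2) at t=0.3811
    x: enter (0,2) at t=1.5358 ← occupied
  → r_4 = 1.5358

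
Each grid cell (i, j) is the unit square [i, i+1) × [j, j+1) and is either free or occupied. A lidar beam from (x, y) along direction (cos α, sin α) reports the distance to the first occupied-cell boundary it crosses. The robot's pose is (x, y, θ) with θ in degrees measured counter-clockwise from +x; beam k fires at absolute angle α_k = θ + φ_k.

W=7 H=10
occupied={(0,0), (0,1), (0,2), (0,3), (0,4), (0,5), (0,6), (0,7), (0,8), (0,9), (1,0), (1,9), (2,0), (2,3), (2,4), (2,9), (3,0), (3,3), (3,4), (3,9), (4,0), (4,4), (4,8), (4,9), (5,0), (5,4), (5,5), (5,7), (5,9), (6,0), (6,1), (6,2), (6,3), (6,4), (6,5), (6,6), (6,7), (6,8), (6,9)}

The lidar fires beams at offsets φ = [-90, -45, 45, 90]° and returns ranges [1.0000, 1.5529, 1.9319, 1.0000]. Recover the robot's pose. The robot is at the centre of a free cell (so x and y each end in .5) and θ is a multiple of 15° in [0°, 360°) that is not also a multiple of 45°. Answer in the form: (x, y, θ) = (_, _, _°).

(x, y, θ) = (1.5, 2.5, 330°)

Enumerate (i+0.5, j+0.5, θ) over the 31 free cells and 16 admissible headings. For each, cast all 4 beams and compare to the given ranges.
  (5.5, 8.5, 240°): beam 1 = 0.5774 ≠ 1.0000 ✗
  (1.5, 5.5, 300°): beam 1 = 0.5774 ≠ 1.0000 ✗
  (4.5, 3.5, 165°): beam 1 = 0.5176 ≠ 1.0000 ✗
  (5.5, 8.5, 345°): beam 1 = 0.5176 ≠ 1.0000 ✗
  (1.5, 6.5, 150°): beam 1 = 2.8868 ≠ 1.0000 ✗
  …
  (1.5, 2.5, 330°): r_1=1.0000, r_2=1.5529, r_3=1.9319, r_4=1.0000 — all match ✓
Unique over the lattice → pose = (1.5, 2.5, 330°).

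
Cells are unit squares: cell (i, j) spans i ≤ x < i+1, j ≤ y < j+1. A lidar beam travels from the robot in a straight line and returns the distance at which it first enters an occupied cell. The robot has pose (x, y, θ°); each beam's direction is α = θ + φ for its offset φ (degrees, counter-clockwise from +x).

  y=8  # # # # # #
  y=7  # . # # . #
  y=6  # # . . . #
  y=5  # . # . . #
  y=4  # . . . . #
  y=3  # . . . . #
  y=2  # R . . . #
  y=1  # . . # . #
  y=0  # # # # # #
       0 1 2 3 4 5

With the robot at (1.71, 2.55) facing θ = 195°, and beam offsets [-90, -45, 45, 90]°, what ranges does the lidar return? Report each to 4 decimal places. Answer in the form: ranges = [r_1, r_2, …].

ranges = [2.7432, 0.8198, 1.4200, 1.6047]

beam 1: φ=-90°, α=105°
  d=(-0.2588,0.9659)  start (1,2)  tX=2.7432 tY=0.4659  stride 1/|dx|=3.8637 1/|dy|=1.0353
    cross y-line → (1,3), t=0.4659
    cross y-line → (1,4), t=1.5012
    cross y-line → (1,5), t=2.5364
    cross x-line → (0,5), t=2.7432 (wall)
  → r_1 = 2.7432
beam 2: φ=-45°, α=150°
  d=(-0.8660,0.5000)  start (1,2)  tX=0.8198 tY=0.9000  stride 1/|dx|=1.1547 1/|dy|=2.0000
    cross x-line → (0,2), t=0.8198 (wall)
  → r_2 = 0.8198
beam 3: φ=45°, α=240°
  d=(-0.5000,-0.8660)  start (1,2)  tX=1.4200 tY=0.6351  stride 1/|dx|=2.0000 1/|dy|=1.1547
    cross y-line → (1,1), t=0.6351
    cross x-line → (0,1), t=1.4200 (wall)
  → r_3 = 1.4200
beam 4: φ=90°, α=285°
  d=(0.2588,-0.9659)  start (1,2)  tX=1.1205 tY=0.5694  stride 1/|dx|=3.8637 1/|dy|=1.0353
    cross y-line → (1,1), t=0.5694
    cross x-line → (2,1), t=1.1205
    cross y-line → (2,0), t=1.6047 (wall)
  → r_4 = 1.6047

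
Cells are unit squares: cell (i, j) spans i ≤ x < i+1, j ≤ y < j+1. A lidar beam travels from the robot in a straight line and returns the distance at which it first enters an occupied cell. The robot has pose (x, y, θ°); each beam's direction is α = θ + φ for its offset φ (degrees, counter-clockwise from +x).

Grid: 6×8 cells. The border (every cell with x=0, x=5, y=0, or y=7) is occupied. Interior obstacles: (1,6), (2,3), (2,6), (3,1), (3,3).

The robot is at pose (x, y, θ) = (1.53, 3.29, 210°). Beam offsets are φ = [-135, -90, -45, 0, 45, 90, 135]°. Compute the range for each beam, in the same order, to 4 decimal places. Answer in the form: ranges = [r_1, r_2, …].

beam 1: φ=-135°, α=75°
  d=(0.2588,0.9659)  start (1,3)  tX=1.8159 tY=0.7350  stride 1/|dx|=3.8637 1/|dy|=1.0353
    cross y-line → (1,4), t=0.7350
    cross y-line → (1,5), t=1.7703
    cross x-line → (2,5), t=1.8159
    cross y-line → (2,6), t=2.8056 (wall)
  → r_1 = 2.8056
beam 2: φ=-90°, α=120°
  d=(-0.5000,0.8660)  start (1,3)  tX=1.0600 tY=0.8198  stride 1/|dx|=2.0000 1/|dy|=1.1547
    cross y-line → (1,4), t=0.8198
    cross x-line → (0,4), t=1.0600 (wall)
  → r_2 = 1.0600
beam 3: φ=-45°, α=165°
  d=(-0.9659,0.2588)  start (1,3)  tX=0.5487 tY=2.7432  stride 1/|dx|=1.0353 1/|dy|=3.8637
    cross x-line → (0,3), t=0.5487 (wall)
  → r_3 = 0.5487
beam 4: φ=0°, α=210°
  d=(-0.8660,-0.5000)  start (1,3)  tX=0.6120 tY=0.5800  stride 1/|dx|=1.1547 1/|dy|=2.0000
    cross y-line → (1,2), t=0.5800
    cross x-line → (0,2), t=0.6120 (wall)
  → r_4 = 0.6120
beam 5: φ=45°, α=255°
  d=(-0.2588,-0.9659)  start (1,3)  tX=2.0478 tY=0.3002  stride 1/|dx|=3.8637 1/|dy|=1.0353
    cross y-line → (1,2), t=0.3002
    cross y-line → (1,1), t=1.3355
    cross x-line → (0,1), t=2.0478 (wall)
  → r_5 = 2.0478
beam 6: φ=90°, α=300°
  d=(0.5000,-0.8660)  start (1,3)  tX=0.9400 tY=0.3349  stride 1/|dx|=2.0000 1/|dy|=1.1547
    cross y-line → (1,2), t=0.3349
    cross x-line → (2,2), t=0.9400
    cross y-line → (2,1), t=1.4896
    cross y-line → (2,0), t=2.6443 (wall)
  → r_6 = 2.6443
beam 7: φ=135°, α=345°
  d=(0.9659,-0.2588)  start (1,3)  tX=0.4866 tY=1.1205  stride 1/|dx|=1.0353 1/|dy|=3.8637
    cross x-line → (2,3), t=0.4866 (wall)
  → r_7 = 0.4866

ranges = [2.8056, 1.0600, 0.5487, 0.6120, 2.0478, 2.6443, 0.4866]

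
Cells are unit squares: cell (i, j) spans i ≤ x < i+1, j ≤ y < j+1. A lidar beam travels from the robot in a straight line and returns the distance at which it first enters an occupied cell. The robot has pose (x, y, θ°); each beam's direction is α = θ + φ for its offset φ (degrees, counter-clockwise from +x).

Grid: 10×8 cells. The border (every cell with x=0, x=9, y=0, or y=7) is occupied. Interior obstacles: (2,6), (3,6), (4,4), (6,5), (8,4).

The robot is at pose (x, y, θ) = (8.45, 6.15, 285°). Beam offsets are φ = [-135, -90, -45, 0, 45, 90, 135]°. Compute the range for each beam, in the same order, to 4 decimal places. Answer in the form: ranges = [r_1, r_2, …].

beam 1: φ=-135°, α=150°
  d=(-0.8660,0.5000)  start (8,6)  tX=0.5196 tY=1.7000  stride 1/|dx|=1.1547 1/|dy|=2.0000
    cross x-line → (7,6), t=0.5196
    cross x-line → (6,6), t=1.6743
    cross y-line → (6,7), t=1.7000 (wall)
  → r_1 = 1.7000
beam 2: φ=-90°, α=195°
  d=(-0.9659,-0.2588)  start (8,6)  tX=0.4659 tY=0.5796  stride 1/|dx|=1.0353 1/|dy|=3.8637
    cross x-line → (7,6), t=0.4659
    cross y-line → (7,5), t=0.5796
    cross x-line → (6,5), t=1.5012 (wall)
  → r_2 = 1.5012
beam 3: φ=-45°, α=240°
  d=(-0.5000,-0.8660)  start (8,6)  tX=0.9000 tY=0.1732  stride 1/|dx|=2.0000 1/|dy|=1.1547
    cross y-line → (8,5), t=0.1732
    cross x-line → (7,5), t=0.9000
    cross y-line → (7,4), t=1.3279
    cross y-line → (7,3), t=2.4826
    cross x-line → (6,3), t=2.9000
    cross y-line → (6,2), t=3.6373
    cross y-line → (6,1), t=4.7920
    cross x-line → (5,1), t=4.9000
    cross y-line → (5,0), t=5.9467 (wall)
  → r_3 = 5.9467
beam 4: φ=0°, α=285°
  d=(0.2588,-0.9659)  start (8,6)  tX=2.1250 tY=0.1553  stride 1/|dx|=3.8637 1/|dy|=1.0353
    cross y-line → (8,5), t=0.1553
    cross y-line → (8,4), t=1.1906 (wall)
  → r_4 = 1.1906
beam 5: φ=45°, α=330°
  d=(0.8660,-0.5000)  start (8,6)  tX=0.6351 tY=0.3000  stride 1/|dx|=1.1547 1/|dy|=2.0000
    cross y-line → (8,5), t=0.3000
    cross x-line → (9,5), t=0.6351 (wall)
  → r_5 = 0.6351
beam 6: φ=90°, α=15°
  d=(0.9659,0.2588)  start (8,6)  tX=0.5694 tY=3.2841  stride 1/|dx|=1.0353 1/|dy|=3.8637
    cross x-line → (9,6), t=0.5694 (wall)
  → r_6 = 0.5694
beam 7: φ=135°, α=60°
  d=(0.5000,0.8660)  start (8,6)  tX=1.1000 tY=0.9815  stride 1/|dx|=2.0000 1/|dy|=1.1547
    cross y-line → (8,7), t=0.9815 (wall)
  → r_7 = 0.9815

ranges = [1.7000, 1.5012, 5.9467, 1.1906, 0.6351, 0.5694, 0.9815]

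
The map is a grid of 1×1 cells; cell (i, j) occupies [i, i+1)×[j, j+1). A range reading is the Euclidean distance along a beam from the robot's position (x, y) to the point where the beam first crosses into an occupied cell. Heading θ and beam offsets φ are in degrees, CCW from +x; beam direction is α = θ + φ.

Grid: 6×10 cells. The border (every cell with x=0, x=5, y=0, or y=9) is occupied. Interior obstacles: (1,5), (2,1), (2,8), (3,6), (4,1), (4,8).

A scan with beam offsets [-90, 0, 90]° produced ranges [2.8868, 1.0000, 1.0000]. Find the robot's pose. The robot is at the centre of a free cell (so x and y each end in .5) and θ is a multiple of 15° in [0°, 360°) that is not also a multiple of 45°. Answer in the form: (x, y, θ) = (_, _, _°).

(x, y, θ) = (3.5, 2.5, 240°)

Enumerate (i+0.5, j+0.5, θ) over the 26 free cells and 16 admissible headings. For each, cast all 3 beams and compare to the given ranges.
  (1.5, 7.5, 75°): beam 1 = 1.9319 ≠ 2.8868 ✗
  (1.5, 8.5, 75°): beam 1 = 0.5176 ≠ 2.8868 ✗
  (2.5, 2.5, 255°): beam 1 = 1.5529 ≠ 2.8868 ✗
  …
  (3.5, 2.5, 240°): r_1=2.8868, r_2=1.0000, r_3=1.0000 — all match ✓
No second candidate reproduces the full scan.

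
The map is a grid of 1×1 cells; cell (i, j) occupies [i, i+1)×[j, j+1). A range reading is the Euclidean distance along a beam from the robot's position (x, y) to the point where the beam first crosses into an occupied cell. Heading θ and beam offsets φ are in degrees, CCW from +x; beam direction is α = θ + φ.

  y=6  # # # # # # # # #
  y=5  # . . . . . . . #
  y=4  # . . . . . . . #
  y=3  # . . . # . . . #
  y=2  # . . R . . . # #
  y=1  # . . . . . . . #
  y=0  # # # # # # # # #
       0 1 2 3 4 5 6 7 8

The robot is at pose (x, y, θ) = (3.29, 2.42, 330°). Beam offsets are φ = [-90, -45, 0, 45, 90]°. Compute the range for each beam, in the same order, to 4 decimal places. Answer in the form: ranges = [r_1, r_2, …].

ranges = [1.6397, 1.4701, 2.8400, 4.8762, 1.4200]

beam 1: φ=-90°, α=240°
  direction (-0.5000, -0.8660); cell (3,2); t to first gridline: x 0.5800, y 0.4850 (then +2.0000 / +1.1547)
    (3,1) via y @ 0.4850
    (2,1) via x @ 0.5800
    (2,0) via y @ 1.6397  # hit
  → r_1 = 1.6397
beam 2: φ=-45°, α=285°
  direction (0.2588, -0.9659); cell (3,2); t to first gridline: x 2.7432, y 0.4348 (then +3.8637 / +1.0353)
    (3,1) via y @ 0.4348
    (3,0) via y @ 1.4701  # hit
  → r_2 = 1.4701
beam 3: φ=0°, α=330°
  direction (0.8660, -0.5000); cell (3,2); t to first gridline: x 0.8198, y 0.8400 (then +1.1547 / +2.0000)
    (4,2) via x @ 0.8198
    (4,1) via y @ 0.8400
    (5,1) via x @ 1.9745
    (5,0) via y @ 2.8400  # hit
  → r_3 = 2.8400
beam 4: φ=45°, α=15°
  direction (0.9659, 0.2588); cell (3,2); t to first gridline: x 0.7350, y 2.2409 (then +1.0353 / +3.8637)
    (4,2) via x @ 0.7350
    (5,2) via x @ 1.7703
    (5,3) via y @ 2.2409
    (6,3) via x @ 2.8056
    (7,3) via x @ 3.8409
    (8,3) via x @ 4.8762  # hit
  → r_4 = 4.8762
beam 5: φ=90°, α=60°
  direction (0.5000, 0.8660); cell (3,2); t to first gridline: x 1.4200, y 0.6697 (then +2.0000 / +1.1547)
    (3,3) via y @ 0.6697
    (4,3) via x @ 1.4200  # hit
  → r_5 = 1.4200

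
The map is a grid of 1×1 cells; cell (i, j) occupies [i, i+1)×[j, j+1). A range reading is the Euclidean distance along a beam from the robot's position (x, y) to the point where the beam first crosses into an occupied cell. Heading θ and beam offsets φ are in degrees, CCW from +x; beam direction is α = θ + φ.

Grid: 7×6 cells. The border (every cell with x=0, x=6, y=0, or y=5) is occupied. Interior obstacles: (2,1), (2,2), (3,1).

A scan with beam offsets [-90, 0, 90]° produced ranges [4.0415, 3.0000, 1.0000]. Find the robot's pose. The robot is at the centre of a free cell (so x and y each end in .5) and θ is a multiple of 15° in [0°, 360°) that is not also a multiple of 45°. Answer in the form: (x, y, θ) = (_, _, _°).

Enumerate (i+0.5, j+0.5, θ) over the 17 free cells and 16 admissible headings. For each, cast all 3 beams and compare to the given ranges.
  (5.5, 2.5, 210°): beam 1 = 2.8868 ≠ 4.0415 ✗
  (1.5, 2.5, 345°): beam 1 = 1.5529 ≠ 4.0415 ✗
  (4.5, 2.5, 105°): beam 1 = 1.5529 ≠ 4.0415 ✗
  (4.5, 3.5, 60°): beam 1 = 1.7321 ≠ 4.0415 ✗
  (3.5, 2.5, 105°): beam 1 = 2.5882 ≠ 4.0415 ✗
  …
  (4.5, 4.5, 300°): r_1=4.0415, r_2=3.0000, r_3=1.0000 — all match ✓
No second candidate reproduces the full scan.

(x, y, θ) = (4.5, 4.5, 300°)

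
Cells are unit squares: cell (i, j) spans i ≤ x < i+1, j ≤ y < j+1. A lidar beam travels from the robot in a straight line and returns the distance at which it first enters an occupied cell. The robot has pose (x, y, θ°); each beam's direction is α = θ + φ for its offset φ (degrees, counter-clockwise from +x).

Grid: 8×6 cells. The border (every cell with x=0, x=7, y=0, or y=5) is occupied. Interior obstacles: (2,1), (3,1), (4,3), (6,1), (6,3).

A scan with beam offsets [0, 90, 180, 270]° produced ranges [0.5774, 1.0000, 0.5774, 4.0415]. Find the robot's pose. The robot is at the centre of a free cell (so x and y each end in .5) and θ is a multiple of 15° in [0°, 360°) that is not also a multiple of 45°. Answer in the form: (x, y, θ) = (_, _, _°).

(x, y, θ) = (4.5, 4.5, 300°)

The pose lattice has 19·16 = 304 candidates. Test each by forward raycasting.
  (1.5, 3.5, 165°): beam 1 = 0.5176 ≠ 0.5774 ✗
  (1.5, 1.5, 195°): beam 1 = 0.5176 ≠ 0.5774 ✗
  (3.5, 4.5, 300°): beam 1 = 1.0000 ≠ 0.5774 ✗
  (2.5, 2.5, 210°): beam 1 = 1.7321 ≠ 0.5774 ✗
  (5.5, 4.5, 300°): beam 1 = 1.0000 ≠ 0.5774 ✗
  …
  (4.5, 4.5, 300°): r_1=0.5774, r_2=1.0000, r_3=0.5774, r_4=4.0415 — all match ✓
Only this pose fits every beam.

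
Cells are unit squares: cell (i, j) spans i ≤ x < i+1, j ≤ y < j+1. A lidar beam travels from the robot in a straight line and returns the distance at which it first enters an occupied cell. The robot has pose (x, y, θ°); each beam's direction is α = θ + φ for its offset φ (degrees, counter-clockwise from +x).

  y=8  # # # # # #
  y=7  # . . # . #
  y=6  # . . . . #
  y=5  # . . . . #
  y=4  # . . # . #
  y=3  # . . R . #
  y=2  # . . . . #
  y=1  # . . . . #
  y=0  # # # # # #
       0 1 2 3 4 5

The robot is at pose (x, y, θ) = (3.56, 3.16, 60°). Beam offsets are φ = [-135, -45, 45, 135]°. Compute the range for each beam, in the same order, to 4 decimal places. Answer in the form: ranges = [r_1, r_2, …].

ranges = [2.2362, 1.4908, 0.8696, 2.6503]

beam 1: φ=-135°, α=285°
  cosα=0.2588 sinα=-0.9659 | (3,3) | tMaxX 1.7000 tMaxY 0.1656 | tΔX 3.8637 tΔY 1.0353
    t=0.1656 [y] (3,2)
    t=1.2009 [y] (3,1)
    t=1.7000 [x] (4,1)
    t=2.2362 [y] (4,0) — stop
  → r_1 = 2.2362
beam 2: φ=-45°, α=15°
  cosα=0.9659 sinα=0.2588 | (3,3) | tMaxX 0.4555 tMaxY 3.2455 | tΔX 1.0353 tΔY 3.8637
    t=0.4555 [x] (4,3)
    t=1.4908 [x] (5,3) — stop
  → r_2 = 1.4908
beam 3: φ=45°, α=105°
  cosα=-0.2588 sinα=0.9659 | (3,3) | tMaxX 2.1637 tMaxY 0.8696 | tΔX 3.8637 tΔY 1.0353
    t=0.8696 [y] (3,4) — stop
  → r_3 = 0.8696
beam 4: φ=135°, α=195°
  cosα=-0.9659 sinα=-0.2588 | (3,3) | tMaxX 0.5798 tMaxY 0.6182 | tΔX 1.0353 tΔY 3.8637
    t=0.5798 [x] (2,3)
    t=0.6182 [y] (2,2)
    t=1.6150 [x] (1,2)
    t=2.6503 [x] (0,2) — stop
  → r_4 = 2.6503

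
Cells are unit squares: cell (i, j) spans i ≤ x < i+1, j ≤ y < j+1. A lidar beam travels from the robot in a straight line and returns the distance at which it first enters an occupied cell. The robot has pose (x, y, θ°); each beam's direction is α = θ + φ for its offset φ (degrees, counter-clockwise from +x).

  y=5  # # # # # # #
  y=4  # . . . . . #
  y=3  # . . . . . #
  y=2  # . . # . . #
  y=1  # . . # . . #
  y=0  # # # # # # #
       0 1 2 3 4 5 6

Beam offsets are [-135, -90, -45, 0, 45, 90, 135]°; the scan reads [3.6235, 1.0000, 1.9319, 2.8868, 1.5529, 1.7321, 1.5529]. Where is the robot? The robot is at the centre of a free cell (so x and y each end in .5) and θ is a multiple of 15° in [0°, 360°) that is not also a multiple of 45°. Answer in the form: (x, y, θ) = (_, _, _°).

(x, y, θ) = (4.5, 3.5, 300°)

Enumerate (i+0.5, j+0.5, θ) over the 18 free cells and 16 admissible headings. For each, cast all 7 beams and compare to the given ranges.
  (4.5, 3.5, 30°): beam 1 = 1.9319 ≠ 3.6235 ✗
  (1.5, 2.5, 30°): beam 1 = 1.5529 ≠ 3.6235 ✗
  (3.5, 3.5, 285°): beam 1 = 2.8868 ≠ 3.6235 ✗
  (1.5, 4.5, 300°): beam 1 = 0.5176 ≠ 3.6235 ✗
  (2.5, 4.5, 150°): beam 1 = 1.9319 ≠ 3.6235 ✗
  …
  (4.5, 3.5, 300°): r_1=3.6235, r_2=1.0000, r_3=1.9319, r_4=2.8868, r_5=1.5529, r_6=1.7321, r_7=1.5529 — all match ✓
No second candidate reproduces the full scan.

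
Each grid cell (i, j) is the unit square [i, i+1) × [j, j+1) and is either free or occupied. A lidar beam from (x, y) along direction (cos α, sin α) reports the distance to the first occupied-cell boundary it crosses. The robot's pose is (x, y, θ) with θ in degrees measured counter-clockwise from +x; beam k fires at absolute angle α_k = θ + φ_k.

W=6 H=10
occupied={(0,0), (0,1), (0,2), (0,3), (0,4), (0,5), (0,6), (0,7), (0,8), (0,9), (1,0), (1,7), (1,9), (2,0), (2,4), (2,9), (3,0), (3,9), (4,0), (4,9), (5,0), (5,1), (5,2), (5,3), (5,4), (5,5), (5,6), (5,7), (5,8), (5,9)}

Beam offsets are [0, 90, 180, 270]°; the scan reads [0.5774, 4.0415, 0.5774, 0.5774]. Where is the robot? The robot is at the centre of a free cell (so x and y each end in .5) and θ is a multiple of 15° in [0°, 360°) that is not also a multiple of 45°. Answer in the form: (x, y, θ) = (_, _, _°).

Enumerate (i+0.5, j+0.5, θ) over the 30 free cells and 16 admissible headings. For each, cast all 4 beams and compare to the given ranges.
  (4.5, 1.5, 210°): beam 1 = 1.0000 ≠ 0.5774 ✗
  (3.5, 6.5, 210°): beam 1 = 2.8868 ≠ 0.5774 ✗
  (1.5, 5.5, 150°): beam 2 = 1.0000 ≠ 4.0415 ✗
  (4.5, 6.5, 30°): beam 2 = 2.8868 ≠ 4.0415 ✗
  …
  (1.5, 8.5, 240°): r_1=0.5774, r_2=4.0415, r_3=0.5774, r_4=0.5774 — all match ✓
Only this pose fits every beam.

(x, y, θ) = (1.5, 8.5, 240°)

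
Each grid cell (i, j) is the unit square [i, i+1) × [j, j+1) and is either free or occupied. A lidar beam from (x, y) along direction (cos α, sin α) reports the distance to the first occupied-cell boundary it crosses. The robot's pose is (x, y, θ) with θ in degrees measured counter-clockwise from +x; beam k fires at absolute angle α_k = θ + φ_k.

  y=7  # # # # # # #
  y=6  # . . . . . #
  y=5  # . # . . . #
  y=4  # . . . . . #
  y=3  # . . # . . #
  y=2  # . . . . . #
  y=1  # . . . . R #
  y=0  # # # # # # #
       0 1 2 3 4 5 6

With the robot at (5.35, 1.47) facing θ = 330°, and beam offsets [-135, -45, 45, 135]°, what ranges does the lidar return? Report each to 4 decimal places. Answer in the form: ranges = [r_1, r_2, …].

beam 1: φ=-135°, α=195°
  d=(-0.9659,-0.2588)  start (5,1)  tX=0.3623 tY=1.8159  stride 1/|dx|=1.0353 1/|dy|=3.8637
    cross x-line → (4,1), t=0.3623
    cross x-line → (3,1), t=1.3976
    cross y-line → (3,0), t=1.8159 (wall)
  → r_1 = 1.8159
beam 2: φ=-45°, α=285°
  d=(0.2588,-0.9659)  start (5,1)  tX=2.5114 tY=0.4866  stride 1/|dx|=3.8637 1/|dy|=1.0353
    cross y-line → (5,0), t=0.4866 (wall)
  → r_2 = 0.4866
beam 3: φ=45°, α=15°
  d=(0.9659,0.2588)  start (5,1)  tX=0.6729 tY=2.0478  stride 1/|dx|=1.0353 1/|dy|=3.8637
    cross x-line → (6,1), t=0.6729 (wall)
  → r_3 = 0.6729
beam 4: φ=135°, α=105°
  d=(-0.2588,0.9659)  start (5,1)  tX=1.3523 tY=0.5487  stride 1/|dx|=3.8637 1/|dy|=1.0353
    cross y-line → (5,2), t=0.5487
    cross x-line → (4,2), t=1.3523
    cross y-line → (4,3), t=1.5840
    cross y-line → (4,4), t=2.6192
    cross y-line → (4,5), t=3.6545
    cross y-line → (4,6), t=4.6898
    cross x-line → (3,6), t=5.2160
    cross y-line → (3,7), t=5.7251 (wall)
  → r_4 = 5.7251

ranges = [1.8159, 0.4866, 0.6729, 5.7251]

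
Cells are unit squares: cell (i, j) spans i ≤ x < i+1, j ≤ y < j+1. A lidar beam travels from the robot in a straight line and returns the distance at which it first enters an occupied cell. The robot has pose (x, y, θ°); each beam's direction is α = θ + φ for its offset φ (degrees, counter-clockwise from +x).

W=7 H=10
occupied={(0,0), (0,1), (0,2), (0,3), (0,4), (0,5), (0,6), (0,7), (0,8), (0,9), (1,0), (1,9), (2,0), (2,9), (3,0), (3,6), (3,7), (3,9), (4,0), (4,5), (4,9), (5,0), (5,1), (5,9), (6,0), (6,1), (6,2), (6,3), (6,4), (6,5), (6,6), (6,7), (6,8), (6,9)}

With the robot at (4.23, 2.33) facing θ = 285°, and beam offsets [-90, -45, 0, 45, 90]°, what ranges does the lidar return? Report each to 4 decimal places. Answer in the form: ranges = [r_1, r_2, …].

beam 1: φ=-90°, α=195°
  d=(-0.9659,-0.2588)  start (4,2)  tX=0.2381 tY=1.2750  stride 1/|dx|=1.0353 1/|dy|=3.8637
    cross x-line → (3,2), t=0.2381
    cross x-line → (2,2), t=1.2734
    cross y-line → (2,1), t=1.2750
    cross x-line → (1,1), t=2.3087
    cross x-line → (0,1), t=3.3439 (wall)
  → r_1 = 3.3439
beam 2: φ=-45°, α=240°
  d=(-0.5000,-0.8660)  start (4,2)  tX=0.4600 tY=0.3811  stride 1/|dx|=2.0000 1/|dy|=1.1547
    cross y-line → (4,1), t=0.3811
    cross x-line → (3,1), t=0.4600
    cross y-line → (3,0), t=1.5358 (wall)
  → r_2 = 1.5358
beam 3: φ=0°, α=285°
  d=(0.2588,-0.9659)  start (4,2)  tX=2.9751 tY=0.3416  stride 1/|dx|=3.8637 1/|dy|=1.0353
    cross y-line → (4,1), t=0.3416
    cross y-line → (4,0), t=1.3769 (wall)
  → r_3 = 1.3769
beam 4: φ=45°, α=330°
  d=(0.8660,-0.5000)  start (4,2)  tX=0.8891 tY=0.6600  stride 1/|dx|=1.1547 1/|dy|=2.0000
    cross y-line → (4,1), t=0.6600
    cross x-line → (5,1), t=0.8891 (wall)
  → r_4 = 0.8891
beam 5: φ=90°, α=15°
  d=(0.9659,0.2588)  start (4,2)  tX=0.7972 tY=2.5887  stride 1/|dx|=1.0353 1/|dy|=3.8637
    cross x-line → (5,2), t=0.7972
    cross x-line → (6,2), t=1.8324 (wall)
  → r_5 = 1.8324

ranges = [3.3439, 1.5358, 1.3769, 0.8891, 1.8324]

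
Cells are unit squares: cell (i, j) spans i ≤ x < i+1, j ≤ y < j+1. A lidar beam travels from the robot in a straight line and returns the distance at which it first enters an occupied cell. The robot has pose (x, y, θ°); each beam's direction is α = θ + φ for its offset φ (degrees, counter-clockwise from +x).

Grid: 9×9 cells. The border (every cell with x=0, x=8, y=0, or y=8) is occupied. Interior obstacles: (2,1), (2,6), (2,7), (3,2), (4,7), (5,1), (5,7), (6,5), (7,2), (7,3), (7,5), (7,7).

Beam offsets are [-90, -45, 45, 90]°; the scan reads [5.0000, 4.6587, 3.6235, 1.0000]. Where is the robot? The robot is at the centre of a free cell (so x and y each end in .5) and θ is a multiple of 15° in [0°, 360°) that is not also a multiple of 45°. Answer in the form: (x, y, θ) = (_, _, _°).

Candidates: 37 free-cell centres × 16 headings = 592 poses. Raycast each; keep the one whose scan matches to 4 dp.
  (6.5, 4.5, 165°): beam 1 = 0.5176 ≠ 5.0000 ✗
  (4.5, 4.5, 300°): beam 1 = 4.0415 ≠ 5.0000 ✗
  (5.5, 2.5, 165°): beam 1 = 2.5882 ≠ 5.0000 ✗
  …
  (4.5, 3.5, 150°): r_1=5.0000, r_2=4.6587, r_3=3.6235, r_4=1.0000 — all match ✓
No second candidate reproduces the full scan.

(x, y, θ) = (4.5, 3.5, 150°)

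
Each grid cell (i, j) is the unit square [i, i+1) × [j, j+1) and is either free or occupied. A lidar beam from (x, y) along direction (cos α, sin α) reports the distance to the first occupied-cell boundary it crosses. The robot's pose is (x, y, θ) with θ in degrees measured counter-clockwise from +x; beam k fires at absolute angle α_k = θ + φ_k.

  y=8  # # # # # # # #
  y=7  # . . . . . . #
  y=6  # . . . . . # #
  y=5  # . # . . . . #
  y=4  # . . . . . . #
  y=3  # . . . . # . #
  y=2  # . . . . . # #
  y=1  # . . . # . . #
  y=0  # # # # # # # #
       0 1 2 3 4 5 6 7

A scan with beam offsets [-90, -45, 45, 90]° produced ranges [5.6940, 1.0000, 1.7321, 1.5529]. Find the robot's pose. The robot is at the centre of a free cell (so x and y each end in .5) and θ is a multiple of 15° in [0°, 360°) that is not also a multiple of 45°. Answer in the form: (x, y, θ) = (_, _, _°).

(x, y, θ) = (1.5, 6.5, 15°)

The pose lattice has 37·16 = 592 candidates. Test each by forward raycasting.
  (2.5, 4.5, 30°): beam 1 = 3.0000 ≠ 5.6940 ✗
  (5.5, 6.5, 15°): beam 1 = 3.6235 ≠ 5.6940 ✗
  (4.5, 7.5, 30°): beam 1 = 5.0000 ≠ 5.6940 ✗
  (3.5, 1.5, 165°): beam 1 = 6.7293 ≠ 5.6940 ✗
  …
  (1.5, 6.5, 15°): r_1=5.6940, r_2=1.0000, r_3=1.7321, r_4=1.5529 — all match ✓
No second candidate reproduces the full scan.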